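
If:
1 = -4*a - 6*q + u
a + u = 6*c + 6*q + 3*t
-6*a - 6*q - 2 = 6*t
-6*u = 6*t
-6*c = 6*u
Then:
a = -14/43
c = -3/43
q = 8/129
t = -3/43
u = 3/43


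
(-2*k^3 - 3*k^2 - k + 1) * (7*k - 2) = -14*k^4 - 17*k^3 - k^2 + 9*k - 2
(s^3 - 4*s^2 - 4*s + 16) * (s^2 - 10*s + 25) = s^5 - 14*s^4 + 61*s^3 - 44*s^2 - 260*s + 400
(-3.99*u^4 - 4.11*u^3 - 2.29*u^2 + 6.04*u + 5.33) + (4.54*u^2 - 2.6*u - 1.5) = -3.99*u^4 - 4.11*u^3 + 2.25*u^2 + 3.44*u + 3.83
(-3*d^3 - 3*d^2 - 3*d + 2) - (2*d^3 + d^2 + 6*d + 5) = -5*d^3 - 4*d^2 - 9*d - 3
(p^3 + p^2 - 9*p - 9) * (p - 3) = p^4 - 2*p^3 - 12*p^2 + 18*p + 27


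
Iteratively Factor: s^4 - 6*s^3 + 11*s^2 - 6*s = (s - 2)*(s^3 - 4*s^2 + 3*s) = (s - 3)*(s - 2)*(s^2 - s) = s*(s - 3)*(s - 2)*(s - 1)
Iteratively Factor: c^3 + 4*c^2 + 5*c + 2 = (c + 2)*(c^2 + 2*c + 1) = (c + 1)*(c + 2)*(c + 1)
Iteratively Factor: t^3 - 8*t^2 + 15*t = (t)*(t^2 - 8*t + 15) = t*(t - 5)*(t - 3)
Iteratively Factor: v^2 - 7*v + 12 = (v - 3)*(v - 4)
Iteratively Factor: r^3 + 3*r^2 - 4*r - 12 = (r + 3)*(r^2 - 4) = (r - 2)*(r + 3)*(r + 2)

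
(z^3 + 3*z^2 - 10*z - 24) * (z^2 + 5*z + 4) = z^5 + 8*z^4 + 9*z^3 - 62*z^2 - 160*z - 96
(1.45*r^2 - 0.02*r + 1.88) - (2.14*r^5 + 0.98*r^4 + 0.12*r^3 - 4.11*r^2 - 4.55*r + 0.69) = -2.14*r^5 - 0.98*r^4 - 0.12*r^3 + 5.56*r^2 + 4.53*r + 1.19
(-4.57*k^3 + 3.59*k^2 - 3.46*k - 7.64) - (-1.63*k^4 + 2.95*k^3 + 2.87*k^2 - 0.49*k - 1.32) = 1.63*k^4 - 7.52*k^3 + 0.72*k^2 - 2.97*k - 6.32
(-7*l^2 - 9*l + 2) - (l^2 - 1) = -8*l^2 - 9*l + 3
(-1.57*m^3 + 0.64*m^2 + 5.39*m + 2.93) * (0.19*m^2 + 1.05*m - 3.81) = -0.2983*m^5 - 1.5269*m^4 + 7.6778*m^3 + 3.7778*m^2 - 17.4594*m - 11.1633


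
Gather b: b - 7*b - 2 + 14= 12 - 6*b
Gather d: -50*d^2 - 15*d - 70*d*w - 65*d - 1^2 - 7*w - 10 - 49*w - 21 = -50*d^2 + d*(-70*w - 80) - 56*w - 32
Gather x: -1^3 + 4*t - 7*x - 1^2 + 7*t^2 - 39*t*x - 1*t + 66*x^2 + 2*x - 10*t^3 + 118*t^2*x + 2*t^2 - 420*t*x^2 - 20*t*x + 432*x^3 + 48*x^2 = -10*t^3 + 9*t^2 + 3*t + 432*x^3 + x^2*(114 - 420*t) + x*(118*t^2 - 59*t - 5) - 2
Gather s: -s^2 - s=-s^2 - s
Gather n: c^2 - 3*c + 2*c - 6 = c^2 - c - 6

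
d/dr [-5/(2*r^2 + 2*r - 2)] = 5*(2*r + 1)/(2*(r^2 + r - 1)^2)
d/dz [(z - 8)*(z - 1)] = 2*z - 9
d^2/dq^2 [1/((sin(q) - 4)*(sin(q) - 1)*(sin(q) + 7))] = (-9*sin(q)^5 - 31*sin(q)^4 + 27*sin(q)^3 + 497*sin(q)^2 - 402*sin(q) - 1810)/((sin(q) - 4)^3*(sin(q) - 1)^2*(sin(q) + 7)^3)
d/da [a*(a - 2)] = 2*a - 2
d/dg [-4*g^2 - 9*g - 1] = -8*g - 9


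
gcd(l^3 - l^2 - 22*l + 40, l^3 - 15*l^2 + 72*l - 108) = 1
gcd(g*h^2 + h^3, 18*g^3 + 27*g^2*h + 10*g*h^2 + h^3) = g + h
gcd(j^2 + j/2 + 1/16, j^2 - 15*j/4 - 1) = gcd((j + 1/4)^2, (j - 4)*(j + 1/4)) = j + 1/4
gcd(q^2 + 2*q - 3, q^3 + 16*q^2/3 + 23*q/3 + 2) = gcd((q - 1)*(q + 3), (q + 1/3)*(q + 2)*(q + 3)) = q + 3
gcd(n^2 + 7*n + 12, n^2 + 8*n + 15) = n + 3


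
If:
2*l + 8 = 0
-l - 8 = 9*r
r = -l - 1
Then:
No Solution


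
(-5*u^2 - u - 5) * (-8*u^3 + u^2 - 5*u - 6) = 40*u^5 + 3*u^4 + 64*u^3 + 30*u^2 + 31*u + 30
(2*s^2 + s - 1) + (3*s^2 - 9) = 5*s^2 + s - 10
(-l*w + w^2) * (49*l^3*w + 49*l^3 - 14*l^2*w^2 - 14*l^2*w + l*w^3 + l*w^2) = -49*l^4*w^2 - 49*l^4*w + 63*l^3*w^3 + 63*l^3*w^2 - 15*l^2*w^4 - 15*l^2*w^3 + l*w^5 + l*w^4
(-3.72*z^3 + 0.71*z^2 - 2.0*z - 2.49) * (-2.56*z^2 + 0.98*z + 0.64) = 9.5232*z^5 - 5.4632*z^4 + 3.435*z^3 + 4.8688*z^2 - 3.7202*z - 1.5936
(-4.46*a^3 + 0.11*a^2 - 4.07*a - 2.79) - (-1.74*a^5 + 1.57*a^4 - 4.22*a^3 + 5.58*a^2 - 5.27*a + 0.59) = 1.74*a^5 - 1.57*a^4 - 0.24*a^3 - 5.47*a^2 + 1.2*a - 3.38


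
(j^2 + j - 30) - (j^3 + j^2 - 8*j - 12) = -j^3 + 9*j - 18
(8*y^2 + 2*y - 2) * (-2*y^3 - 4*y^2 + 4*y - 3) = -16*y^5 - 36*y^4 + 28*y^3 - 8*y^2 - 14*y + 6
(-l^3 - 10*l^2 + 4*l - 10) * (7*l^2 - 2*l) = -7*l^5 - 68*l^4 + 48*l^3 - 78*l^2 + 20*l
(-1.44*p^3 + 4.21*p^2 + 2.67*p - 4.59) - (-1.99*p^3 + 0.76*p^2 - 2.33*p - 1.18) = 0.55*p^3 + 3.45*p^2 + 5.0*p - 3.41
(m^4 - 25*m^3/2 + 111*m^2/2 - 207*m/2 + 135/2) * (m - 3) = m^5 - 31*m^4/2 + 93*m^3 - 270*m^2 + 378*m - 405/2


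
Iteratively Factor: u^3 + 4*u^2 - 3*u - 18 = (u + 3)*(u^2 + u - 6) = (u + 3)^2*(u - 2)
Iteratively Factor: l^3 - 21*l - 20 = (l + 4)*(l^2 - 4*l - 5) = (l + 1)*(l + 4)*(l - 5)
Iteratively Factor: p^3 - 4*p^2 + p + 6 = (p - 3)*(p^2 - p - 2) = (p - 3)*(p + 1)*(p - 2)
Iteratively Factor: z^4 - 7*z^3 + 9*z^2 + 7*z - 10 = (z - 2)*(z^3 - 5*z^2 - z + 5) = (z - 2)*(z + 1)*(z^2 - 6*z + 5) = (z - 2)*(z - 1)*(z + 1)*(z - 5)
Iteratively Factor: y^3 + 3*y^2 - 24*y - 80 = (y - 5)*(y^2 + 8*y + 16) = (y - 5)*(y + 4)*(y + 4)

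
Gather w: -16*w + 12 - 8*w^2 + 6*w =-8*w^2 - 10*w + 12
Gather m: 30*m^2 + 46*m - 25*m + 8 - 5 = 30*m^2 + 21*m + 3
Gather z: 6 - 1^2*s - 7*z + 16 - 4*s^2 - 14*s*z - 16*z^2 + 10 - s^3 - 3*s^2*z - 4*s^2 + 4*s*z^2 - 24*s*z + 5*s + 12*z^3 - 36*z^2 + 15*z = -s^3 - 8*s^2 + 4*s + 12*z^3 + z^2*(4*s - 52) + z*(-3*s^2 - 38*s + 8) + 32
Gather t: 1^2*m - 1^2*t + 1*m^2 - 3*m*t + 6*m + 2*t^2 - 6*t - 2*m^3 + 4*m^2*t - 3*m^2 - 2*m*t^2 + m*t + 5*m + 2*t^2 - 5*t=-2*m^3 - 2*m^2 + 12*m + t^2*(4 - 2*m) + t*(4*m^2 - 2*m - 12)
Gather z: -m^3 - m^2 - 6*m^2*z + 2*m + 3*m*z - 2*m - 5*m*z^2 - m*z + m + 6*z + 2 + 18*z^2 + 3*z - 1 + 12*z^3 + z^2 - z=-m^3 - m^2 + m + 12*z^3 + z^2*(19 - 5*m) + z*(-6*m^2 + 2*m + 8) + 1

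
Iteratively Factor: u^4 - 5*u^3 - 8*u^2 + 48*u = (u - 4)*(u^3 - u^2 - 12*u) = (u - 4)^2*(u^2 + 3*u) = (u - 4)^2*(u + 3)*(u)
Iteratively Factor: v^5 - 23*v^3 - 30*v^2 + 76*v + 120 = (v + 3)*(v^4 - 3*v^3 - 14*v^2 + 12*v + 40) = (v - 2)*(v + 3)*(v^3 - v^2 - 16*v - 20) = (v - 2)*(v + 2)*(v + 3)*(v^2 - 3*v - 10) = (v - 2)*(v + 2)^2*(v + 3)*(v - 5)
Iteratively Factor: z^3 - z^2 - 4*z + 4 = (z - 1)*(z^2 - 4) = (z - 2)*(z - 1)*(z + 2)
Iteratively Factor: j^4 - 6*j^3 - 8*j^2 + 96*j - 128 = (j + 4)*(j^3 - 10*j^2 + 32*j - 32) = (j - 4)*(j + 4)*(j^2 - 6*j + 8) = (j - 4)*(j - 2)*(j + 4)*(j - 4)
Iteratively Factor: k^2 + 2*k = (k + 2)*(k)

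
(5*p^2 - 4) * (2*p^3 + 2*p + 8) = 10*p^5 + 2*p^3 + 40*p^2 - 8*p - 32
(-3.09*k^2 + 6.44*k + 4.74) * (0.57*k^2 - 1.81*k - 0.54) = -1.7613*k^4 + 9.2637*k^3 - 7.286*k^2 - 12.057*k - 2.5596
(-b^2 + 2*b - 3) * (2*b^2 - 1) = -2*b^4 + 4*b^3 - 5*b^2 - 2*b + 3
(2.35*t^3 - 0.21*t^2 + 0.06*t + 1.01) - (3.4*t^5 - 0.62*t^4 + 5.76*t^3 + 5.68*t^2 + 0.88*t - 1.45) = -3.4*t^5 + 0.62*t^4 - 3.41*t^3 - 5.89*t^2 - 0.82*t + 2.46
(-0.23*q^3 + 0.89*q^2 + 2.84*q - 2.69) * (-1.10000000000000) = 0.253*q^3 - 0.979*q^2 - 3.124*q + 2.959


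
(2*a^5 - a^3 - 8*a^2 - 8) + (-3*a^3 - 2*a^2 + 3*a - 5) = 2*a^5 - 4*a^3 - 10*a^2 + 3*a - 13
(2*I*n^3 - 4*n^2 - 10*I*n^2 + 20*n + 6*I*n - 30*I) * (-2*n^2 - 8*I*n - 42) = -4*I*n^5 + 24*n^4 + 20*I*n^4 - 120*n^3 - 64*I*n^3 + 216*n^2 + 320*I*n^2 - 1080*n - 252*I*n + 1260*I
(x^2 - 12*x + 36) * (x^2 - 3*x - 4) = x^4 - 15*x^3 + 68*x^2 - 60*x - 144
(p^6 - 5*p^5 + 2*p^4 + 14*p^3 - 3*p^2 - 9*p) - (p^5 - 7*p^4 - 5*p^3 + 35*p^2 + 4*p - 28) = p^6 - 6*p^5 + 9*p^4 + 19*p^3 - 38*p^2 - 13*p + 28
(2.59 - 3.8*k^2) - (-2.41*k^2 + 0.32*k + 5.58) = -1.39*k^2 - 0.32*k - 2.99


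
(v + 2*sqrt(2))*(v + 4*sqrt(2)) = v^2 + 6*sqrt(2)*v + 16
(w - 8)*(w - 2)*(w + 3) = w^3 - 7*w^2 - 14*w + 48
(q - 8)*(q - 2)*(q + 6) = q^3 - 4*q^2 - 44*q + 96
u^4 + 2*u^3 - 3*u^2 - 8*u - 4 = (u - 2)*(u + 1)^2*(u + 2)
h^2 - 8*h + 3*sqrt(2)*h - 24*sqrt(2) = (h - 8)*(h + 3*sqrt(2))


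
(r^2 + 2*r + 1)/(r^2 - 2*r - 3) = (r + 1)/(r - 3)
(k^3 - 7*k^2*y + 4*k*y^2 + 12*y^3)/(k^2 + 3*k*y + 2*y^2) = (k^2 - 8*k*y + 12*y^2)/(k + 2*y)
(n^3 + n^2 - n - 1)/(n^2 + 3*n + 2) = (n^2 - 1)/(n + 2)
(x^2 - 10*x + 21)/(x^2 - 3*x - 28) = (x - 3)/(x + 4)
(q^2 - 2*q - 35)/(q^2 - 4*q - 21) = (q + 5)/(q + 3)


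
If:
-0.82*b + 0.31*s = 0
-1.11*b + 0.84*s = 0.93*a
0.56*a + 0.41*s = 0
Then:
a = 0.00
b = 0.00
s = 0.00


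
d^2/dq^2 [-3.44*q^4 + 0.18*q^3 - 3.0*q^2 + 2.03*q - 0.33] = -41.28*q^2 + 1.08*q - 6.0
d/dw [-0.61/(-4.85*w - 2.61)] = -2.9585/(4.85*w + 2.61)^2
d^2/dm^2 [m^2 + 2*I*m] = 2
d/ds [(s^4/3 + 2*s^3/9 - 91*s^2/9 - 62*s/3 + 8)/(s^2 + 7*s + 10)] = (6*s^5 + 65*s^4 + 148*s^3 - 391*s^2 - 1964*s - 2364)/(9*(s^4 + 14*s^3 + 69*s^2 + 140*s + 100))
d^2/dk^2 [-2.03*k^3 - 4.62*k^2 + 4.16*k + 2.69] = -12.18*k - 9.24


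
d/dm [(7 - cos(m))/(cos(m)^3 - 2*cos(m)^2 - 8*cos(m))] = (-2*cos(m)^3 + 23*cos(m)^2 - 28*cos(m) - 56)*sin(m)/((cos(m) - 4)^2*(cos(m) + 2)^2*cos(m)^2)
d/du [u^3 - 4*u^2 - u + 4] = 3*u^2 - 8*u - 1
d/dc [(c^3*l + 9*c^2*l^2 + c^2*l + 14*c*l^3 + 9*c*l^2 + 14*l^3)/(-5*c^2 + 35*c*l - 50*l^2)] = l*(-c^4 + 14*c^3*l + 47*c^2*l^2 + 16*c^2*l - 180*c*l^3 + 8*c*l^2 - 140*l^4 - 188*l^3)/(5*(c^4 - 14*c^3*l + 69*c^2*l^2 - 140*c*l^3 + 100*l^4))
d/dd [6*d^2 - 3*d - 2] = 12*d - 3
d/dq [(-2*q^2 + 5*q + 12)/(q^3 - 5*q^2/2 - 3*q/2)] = 2*(4*q^4 - 20*q^3 - 41*q^2 + 120*q + 36)/(q^2*(4*q^4 - 20*q^3 + 13*q^2 + 30*q + 9))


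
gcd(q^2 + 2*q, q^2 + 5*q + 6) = q + 2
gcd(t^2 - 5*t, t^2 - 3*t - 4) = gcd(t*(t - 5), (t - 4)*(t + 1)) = 1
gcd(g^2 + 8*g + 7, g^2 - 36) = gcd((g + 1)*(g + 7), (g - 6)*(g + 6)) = 1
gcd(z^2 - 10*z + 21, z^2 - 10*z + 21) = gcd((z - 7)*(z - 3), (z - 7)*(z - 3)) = z^2 - 10*z + 21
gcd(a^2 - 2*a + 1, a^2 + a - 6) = 1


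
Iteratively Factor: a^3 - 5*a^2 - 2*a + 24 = (a - 4)*(a^2 - a - 6) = (a - 4)*(a + 2)*(a - 3)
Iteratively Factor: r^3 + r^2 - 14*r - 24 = (r + 2)*(r^2 - r - 12) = (r + 2)*(r + 3)*(r - 4)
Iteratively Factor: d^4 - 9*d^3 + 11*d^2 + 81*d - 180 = (d - 3)*(d^3 - 6*d^2 - 7*d + 60) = (d - 3)*(d + 3)*(d^2 - 9*d + 20) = (d - 5)*(d - 3)*(d + 3)*(d - 4)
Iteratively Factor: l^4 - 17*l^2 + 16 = (l + 1)*(l^3 - l^2 - 16*l + 16) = (l + 1)*(l + 4)*(l^2 - 5*l + 4) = (l - 1)*(l + 1)*(l + 4)*(l - 4)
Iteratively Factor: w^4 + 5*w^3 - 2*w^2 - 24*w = (w + 4)*(w^3 + w^2 - 6*w) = w*(w + 4)*(w^2 + w - 6) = w*(w - 2)*(w + 4)*(w + 3)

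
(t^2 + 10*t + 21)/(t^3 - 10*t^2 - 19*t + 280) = (t^2 + 10*t + 21)/(t^3 - 10*t^2 - 19*t + 280)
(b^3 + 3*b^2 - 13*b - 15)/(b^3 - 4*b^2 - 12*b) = (-b^3 - 3*b^2 + 13*b + 15)/(b*(-b^2 + 4*b + 12))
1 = 1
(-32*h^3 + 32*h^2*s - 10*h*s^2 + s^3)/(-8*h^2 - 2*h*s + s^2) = (8*h^2 - 6*h*s + s^2)/(2*h + s)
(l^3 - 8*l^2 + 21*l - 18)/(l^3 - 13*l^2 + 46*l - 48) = (l - 3)/(l - 8)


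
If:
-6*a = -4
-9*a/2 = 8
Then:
No Solution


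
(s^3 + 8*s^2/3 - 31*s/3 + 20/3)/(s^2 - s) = s + 11/3 - 20/(3*s)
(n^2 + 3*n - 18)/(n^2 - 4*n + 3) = (n + 6)/(n - 1)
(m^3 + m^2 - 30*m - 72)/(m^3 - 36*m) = (m^2 + 7*m + 12)/(m*(m + 6))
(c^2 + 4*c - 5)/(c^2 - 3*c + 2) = (c + 5)/(c - 2)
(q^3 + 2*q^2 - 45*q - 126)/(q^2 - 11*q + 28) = (q^2 + 9*q + 18)/(q - 4)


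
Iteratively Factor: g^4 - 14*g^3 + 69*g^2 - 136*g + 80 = (g - 4)*(g^3 - 10*g^2 + 29*g - 20) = (g - 4)^2*(g^2 - 6*g + 5) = (g - 4)^2*(g - 1)*(g - 5)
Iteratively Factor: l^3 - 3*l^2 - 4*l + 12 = (l - 3)*(l^2 - 4) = (l - 3)*(l - 2)*(l + 2)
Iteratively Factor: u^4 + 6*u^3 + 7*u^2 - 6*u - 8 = (u + 1)*(u^3 + 5*u^2 + 2*u - 8) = (u + 1)*(u + 4)*(u^2 + u - 2) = (u + 1)*(u + 2)*(u + 4)*(u - 1)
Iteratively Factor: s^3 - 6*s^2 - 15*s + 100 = (s + 4)*(s^2 - 10*s + 25) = (s - 5)*(s + 4)*(s - 5)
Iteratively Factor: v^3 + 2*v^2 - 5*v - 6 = (v - 2)*(v^2 + 4*v + 3) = (v - 2)*(v + 1)*(v + 3)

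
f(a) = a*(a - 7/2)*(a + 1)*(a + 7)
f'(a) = a*(a - 7/2)*(a + 1) + a*(a - 7/2)*(a + 7) + a*(a + 1)*(a + 7) + (a - 7/2)*(a + 1)*(a + 7) = 4*a^3 + 27*a^2/2 - 42*a - 49/2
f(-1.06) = -1.72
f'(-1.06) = 30.42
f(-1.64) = -28.92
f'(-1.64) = 63.05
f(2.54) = -82.35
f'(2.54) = 21.46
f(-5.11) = -341.77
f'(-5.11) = 8.90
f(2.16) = -83.78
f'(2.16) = -11.92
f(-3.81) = -249.65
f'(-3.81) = 110.26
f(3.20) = -41.13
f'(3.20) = 110.41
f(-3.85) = -254.04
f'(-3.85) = 109.04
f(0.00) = 0.00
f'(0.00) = -24.50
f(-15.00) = 31080.00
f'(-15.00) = -9857.00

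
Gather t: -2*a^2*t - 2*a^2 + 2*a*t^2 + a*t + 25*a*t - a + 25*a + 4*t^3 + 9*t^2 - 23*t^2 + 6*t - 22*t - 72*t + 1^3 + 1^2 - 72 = -2*a^2 + 24*a + 4*t^3 + t^2*(2*a - 14) + t*(-2*a^2 + 26*a - 88) - 70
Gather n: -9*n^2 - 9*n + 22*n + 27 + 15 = -9*n^2 + 13*n + 42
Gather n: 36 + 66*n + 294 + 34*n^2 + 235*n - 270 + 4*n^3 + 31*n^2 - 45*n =4*n^3 + 65*n^2 + 256*n + 60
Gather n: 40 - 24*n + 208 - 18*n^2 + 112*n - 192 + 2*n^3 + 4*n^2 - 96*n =2*n^3 - 14*n^2 - 8*n + 56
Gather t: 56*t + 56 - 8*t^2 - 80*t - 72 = -8*t^2 - 24*t - 16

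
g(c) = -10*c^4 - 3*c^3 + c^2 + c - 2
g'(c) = -40*c^3 - 9*c^2 + 2*c + 1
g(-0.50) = -2.50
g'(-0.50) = 2.75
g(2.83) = -700.58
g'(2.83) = -972.03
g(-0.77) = -4.32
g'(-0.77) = 12.39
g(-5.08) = -6247.69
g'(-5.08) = 5002.44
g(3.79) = -2210.44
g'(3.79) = -2298.29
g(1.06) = -16.01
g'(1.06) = -54.63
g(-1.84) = -96.39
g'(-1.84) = 216.03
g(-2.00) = -136.00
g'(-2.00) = 281.00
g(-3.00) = -725.00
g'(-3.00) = 994.00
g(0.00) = -2.00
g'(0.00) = 1.00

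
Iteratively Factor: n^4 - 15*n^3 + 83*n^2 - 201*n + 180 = (n - 4)*(n^3 - 11*n^2 + 39*n - 45) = (n - 4)*(n - 3)*(n^2 - 8*n + 15) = (n - 4)*(n - 3)^2*(n - 5)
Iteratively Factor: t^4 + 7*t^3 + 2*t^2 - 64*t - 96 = (t + 4)*(t^3 + 3*t^2 - 10*t - 24) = (t + 4)^2*(t^2 - t - 6) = (t + 2)*(t + 4)^2*(t - 3)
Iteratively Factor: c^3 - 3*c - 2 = (c - 2)*(c^2 + 2*c + 1) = (c - 2)*(c + 1)*(c + 1)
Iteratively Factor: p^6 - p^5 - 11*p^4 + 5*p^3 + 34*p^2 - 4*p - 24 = (p + 2)*(p^5 - 3*p^4 - 5*p^3 + 15*p^2 + 4*p - 12) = (p - 2)*(p + 2)*(p^4 - p^3 - 7*p^2 + p + 6) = (p - 2)*(p + 1)*(p + 2)*(p^3 - 2*p^2 - 5*p + 6) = (p - 2)*(p - 1)*(p + 1)*(p + 2)*(p^2 - p - 6) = (p - 3)*(p - 2)*(p - 1)*(p + 1)*(p + 2)*(p + 2)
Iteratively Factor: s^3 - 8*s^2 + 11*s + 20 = (s - 4)*(s^2 - 4*s - 5) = (s - 4)*(s + 1)*(s - 5)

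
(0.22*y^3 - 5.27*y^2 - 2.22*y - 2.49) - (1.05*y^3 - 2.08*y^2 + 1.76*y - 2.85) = -0.83*y^3 - 3.19*y^2 - 3.98*y + 0.36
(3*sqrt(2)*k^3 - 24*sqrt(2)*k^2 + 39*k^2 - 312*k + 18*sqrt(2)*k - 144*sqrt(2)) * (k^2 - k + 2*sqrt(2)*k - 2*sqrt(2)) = 3*sqrt(2)*k^5 - 27*sqrt(2)*k^4 + 51*k^4 - 459*k^3 + 120*sqrt(2)*k^3 - 864*sqrt(2)*k^2 + 480*k^2 - 648*k + 768*sqrt(2)*k + 576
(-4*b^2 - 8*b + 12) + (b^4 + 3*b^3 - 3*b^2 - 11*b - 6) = b^4 + 3*b^3 - 7*b^2 - 19*b + 6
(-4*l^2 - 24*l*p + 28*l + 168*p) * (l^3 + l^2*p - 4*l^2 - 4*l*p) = -4*l^5 - 28*l^4*p + 44*l^4 - 24*l^3*p^2 + 308*l^3*p - 112*l^3 + 264*l^2*p^2 - 784*l^2*p - 672*l*p^2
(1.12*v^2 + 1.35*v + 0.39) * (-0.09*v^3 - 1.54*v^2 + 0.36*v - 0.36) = -0.1008*v^5 - 1.8463*v^4 - 1.7109*v^3 - 0.5178*v^2 - 0.3456*v - 0.1404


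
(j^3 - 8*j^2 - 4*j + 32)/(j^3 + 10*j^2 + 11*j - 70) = (j^2 - 6*j - 16)/(j^2 + 12*j + 35)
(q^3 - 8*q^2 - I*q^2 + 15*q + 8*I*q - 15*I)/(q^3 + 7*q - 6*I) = (q^2 - 8*q + 15)/(q^2 + I*q + 6)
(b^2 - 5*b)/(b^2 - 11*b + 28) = b*(b - 5)/(b^2 - 11*b + 28)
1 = 1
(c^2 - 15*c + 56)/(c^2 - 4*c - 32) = (c - 7)/(c + 4)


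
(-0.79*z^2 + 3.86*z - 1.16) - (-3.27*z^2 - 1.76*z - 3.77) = 2.48*z^2 + 5.62*z + 2.61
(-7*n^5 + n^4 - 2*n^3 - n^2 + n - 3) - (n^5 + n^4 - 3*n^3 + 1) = -8*n^5 + n^3 - n^2 + n - 4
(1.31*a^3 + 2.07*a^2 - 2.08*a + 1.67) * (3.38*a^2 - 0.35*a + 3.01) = 4.4278*a^5 + 6.5381*a^4 - 3.8118*a^3 + 12.6033*a^2 - 6.8453*a + 5.0267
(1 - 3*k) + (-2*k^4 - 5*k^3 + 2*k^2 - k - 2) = -2*k^4 - 5*k^3 + 2*k^2 - 4*k - 1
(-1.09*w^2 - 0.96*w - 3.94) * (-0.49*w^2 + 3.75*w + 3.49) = 0.5341*w^4 - 3.6171*w^3 - 5.4735*w^2 - 18.1254*w - 13.7506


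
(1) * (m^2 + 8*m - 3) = m^2 + 8*m - 3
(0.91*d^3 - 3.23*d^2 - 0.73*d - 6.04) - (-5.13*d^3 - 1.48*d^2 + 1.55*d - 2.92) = 6.04*d^3 - 1.75*d^2 - 2.28*d - 3.12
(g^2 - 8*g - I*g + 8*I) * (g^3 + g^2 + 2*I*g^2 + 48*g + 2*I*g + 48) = g^5 - 7*g^4 + I*g^4 + 42*g^3 - 7*I*g^3 - 350*g^2 - 56*I*g^2 - 400*g + 336*I*g + 384*I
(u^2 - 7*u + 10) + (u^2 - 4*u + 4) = 2*u^2 - 11*u + 14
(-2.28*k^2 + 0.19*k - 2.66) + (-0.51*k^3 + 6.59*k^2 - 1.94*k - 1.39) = -0.51*k^3 + 4.31*k^2 - 1.75*k - 4.05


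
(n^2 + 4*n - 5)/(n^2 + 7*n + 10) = (n - 1)/(n + 2)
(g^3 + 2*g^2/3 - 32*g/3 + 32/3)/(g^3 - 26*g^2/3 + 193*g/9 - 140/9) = 3*(g^2 + 2*g - 8)/(3*g^2 - 22*g + 35)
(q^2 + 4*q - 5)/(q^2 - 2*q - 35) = (q - 1)/(q - 7)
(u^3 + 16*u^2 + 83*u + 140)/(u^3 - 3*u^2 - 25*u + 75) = (u^2 + 11*u + 28)/(u^2 - 8*u + 15)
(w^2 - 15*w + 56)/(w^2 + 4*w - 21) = (w^2 - 15*w + 56)/(w^2 + 4*w - 21)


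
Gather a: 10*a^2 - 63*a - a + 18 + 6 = 10*a^2 - 64*a + 24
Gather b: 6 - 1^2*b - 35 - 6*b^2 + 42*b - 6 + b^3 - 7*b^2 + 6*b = b^3 - 13*b^2 + 47*b - 35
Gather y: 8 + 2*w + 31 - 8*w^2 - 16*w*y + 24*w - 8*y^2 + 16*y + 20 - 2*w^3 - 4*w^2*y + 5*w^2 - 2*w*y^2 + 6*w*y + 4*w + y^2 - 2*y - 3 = -2*w^3 - 3*w^2 + 30*w + y^2*(-2*w - 7) + y*(-4*w^2 - 10*w + 14) + 56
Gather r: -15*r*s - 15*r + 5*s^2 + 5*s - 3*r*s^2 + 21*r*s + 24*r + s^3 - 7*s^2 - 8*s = r*(-3*s^2 + 6*s + 9) + s^3 - 2*s^2 - 3*s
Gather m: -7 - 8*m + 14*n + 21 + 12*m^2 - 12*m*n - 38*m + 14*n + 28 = 12*m^2 + m*(-12*n - 46) + 28*n + 42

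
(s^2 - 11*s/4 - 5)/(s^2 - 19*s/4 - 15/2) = (s - 4)/(s - 6)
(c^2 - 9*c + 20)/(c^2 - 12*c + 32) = (c - 5)/(c - 8)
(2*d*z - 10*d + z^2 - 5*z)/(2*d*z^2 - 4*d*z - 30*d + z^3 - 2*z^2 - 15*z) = 1/(z + 3)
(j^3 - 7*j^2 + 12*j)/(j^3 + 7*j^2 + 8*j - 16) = j*(j^2 - 7*j + 12)/(j^3 + 7*j^2 + 8*j - 16)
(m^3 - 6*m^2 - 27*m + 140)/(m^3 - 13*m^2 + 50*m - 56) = (m + 5)/(m - 2)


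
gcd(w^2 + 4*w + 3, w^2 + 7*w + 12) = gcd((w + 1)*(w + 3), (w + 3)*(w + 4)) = w + 3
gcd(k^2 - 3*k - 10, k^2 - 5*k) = k - 5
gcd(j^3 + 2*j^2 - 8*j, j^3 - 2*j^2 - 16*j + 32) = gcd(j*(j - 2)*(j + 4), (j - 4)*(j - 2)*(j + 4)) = j^2 + 2*j - 8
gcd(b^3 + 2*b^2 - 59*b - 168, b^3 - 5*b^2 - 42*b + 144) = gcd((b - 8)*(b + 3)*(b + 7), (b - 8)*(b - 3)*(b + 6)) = b - 8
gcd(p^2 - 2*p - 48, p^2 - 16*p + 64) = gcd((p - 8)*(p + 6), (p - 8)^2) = p - 8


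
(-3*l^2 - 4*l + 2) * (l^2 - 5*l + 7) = -3*l^4 + 11*l^3 + l^2 - 38*l + 14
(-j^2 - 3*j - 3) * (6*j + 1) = -6*j^3 - 19*j^2 - 21*j - 3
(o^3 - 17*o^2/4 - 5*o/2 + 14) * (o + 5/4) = o^4 - 3*o^3 - 125*o^2/16 + 87*o/8 + 35/2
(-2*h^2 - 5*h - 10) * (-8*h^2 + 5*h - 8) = 16*h^4 + 30*h^3 + 71*h^2 - 10*h + 80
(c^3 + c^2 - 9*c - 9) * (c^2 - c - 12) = c^5 - 22*c^3 - 12*c^2 + 117*c + 108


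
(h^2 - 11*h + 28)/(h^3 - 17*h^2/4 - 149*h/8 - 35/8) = 8*(h - 4)/(8*h^2 + 22*h + 5)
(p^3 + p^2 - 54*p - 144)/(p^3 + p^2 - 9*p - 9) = (p^2 - 2*p - 48)/(p^2 - 2*p - 3)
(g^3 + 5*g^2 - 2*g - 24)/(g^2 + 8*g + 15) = (g^2 + 2*g - 8)/(g + 5)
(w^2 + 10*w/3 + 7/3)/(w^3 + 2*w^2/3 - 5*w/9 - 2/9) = 3*(3*w + 7)/(9*w^2 - 3*w - 2)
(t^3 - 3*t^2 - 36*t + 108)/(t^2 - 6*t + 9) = (t^2 - 36)/(t - 3)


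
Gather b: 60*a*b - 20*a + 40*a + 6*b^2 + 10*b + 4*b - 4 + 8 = 20*a + 6*b^2 + b*(60*a + 14) + 4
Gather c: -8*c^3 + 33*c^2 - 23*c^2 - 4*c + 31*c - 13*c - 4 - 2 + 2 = -8*c^3 + 10*c^2 + 14*c - 4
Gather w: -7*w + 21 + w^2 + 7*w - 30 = w^2 - 9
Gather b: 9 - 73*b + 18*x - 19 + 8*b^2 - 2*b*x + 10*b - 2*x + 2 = 8*b^2 + b*(-2*x - 63) + 16*x - 8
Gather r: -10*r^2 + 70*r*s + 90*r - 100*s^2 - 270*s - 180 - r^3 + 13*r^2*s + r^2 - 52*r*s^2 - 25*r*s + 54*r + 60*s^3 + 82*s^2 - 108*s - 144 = -r^3 + r^2*(13*s - 9) + r*(-52*s^2 + 45*s + 144) + 60*s^3 - 18*s^2 - 378*s - 324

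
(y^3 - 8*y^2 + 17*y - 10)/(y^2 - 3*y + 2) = y - 5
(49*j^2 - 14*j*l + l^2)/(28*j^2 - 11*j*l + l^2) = (7*j - l)/(4*j - l)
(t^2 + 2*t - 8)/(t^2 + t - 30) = (t^2 + 2*t - 8)/(t^2 + t - 30)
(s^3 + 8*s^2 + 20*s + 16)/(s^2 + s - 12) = (s^2 + 4*s + 4)/(s - 3)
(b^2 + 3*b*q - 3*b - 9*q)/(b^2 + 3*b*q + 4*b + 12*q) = (b - 3)/(b + 4)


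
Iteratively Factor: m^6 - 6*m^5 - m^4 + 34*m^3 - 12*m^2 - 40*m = (m - 2)*(m^5 - 4*m^4 - 9*m^3 + 16*m^2 + 20*m) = (m - 2)*(m + 1)*(m^4 - 5*m^3 - 4*m^2 + 20*m) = (m - 2)*(m + 1)*(m + 2)*(m^3 - 7*m^2 + 10*m) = (m - 5)*(m - 2)*(m + 1)*(m + 2)*(m^2 - 2*m) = m*(m - 5)*(m - 2)*(m + 1)*(m + 2)*(m - 2)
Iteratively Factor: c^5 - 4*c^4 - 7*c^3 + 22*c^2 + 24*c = (c + 2)*(c^4 - 6*c^3 + 5*c^2 + 12*c) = (c - 4)*(c + 2)*(c^3 - 2*c^2 - 3*c) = (c - 4)*(c + 1)*(c + 2)*(c^2 - 3*c) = (c - 4)*(c - 3)*(c + 1)*(c + 2)*(c)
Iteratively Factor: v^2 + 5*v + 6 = (v + 3)*(v + 2)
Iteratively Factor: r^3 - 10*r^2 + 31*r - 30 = (r - 5)*(r^2 - 5*r + 6) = (r - 5)*(r - 3)*(r - 2)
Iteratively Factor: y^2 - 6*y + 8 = (y - 4)*(y - 2)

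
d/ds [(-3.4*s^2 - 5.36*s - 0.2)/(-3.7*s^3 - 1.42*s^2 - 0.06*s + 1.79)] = (-12.58*s^4 - 39.664*s^3 - 9.6272*s^2 - 12.74*s - 9.6064)/(13.69*s^6 + 10.508*s^5 + 2.4604*s^4 - 13.0756*s^3 - 5.08*s^2 - 0.2148*s + 3.2041)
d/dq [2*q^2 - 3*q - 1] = 4*q - 3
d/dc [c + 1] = 1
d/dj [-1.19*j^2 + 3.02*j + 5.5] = 3.02 - 2.38*j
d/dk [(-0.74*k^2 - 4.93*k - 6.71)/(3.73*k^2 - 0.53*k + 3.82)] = (18.7811*k^2 + 44.403*k - 22.3889)/(13.9129*k^4 - 3.9538*k^3 + 28.7781*k^2 - 4.0492*k + 14.5924)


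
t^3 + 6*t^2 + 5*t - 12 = (t - 1)*(t + 3)*(t + 4)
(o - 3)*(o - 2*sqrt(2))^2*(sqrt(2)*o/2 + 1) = sqrt(2)*o^4/2 - 3*o^3 - 3*sqrt(2)*o^3/2 + 9*o^2 + 8*o - 24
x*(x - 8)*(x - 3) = x^3 - 11*x^2 + 24*x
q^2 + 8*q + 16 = (q + 4)^2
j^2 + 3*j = j*(j + 3)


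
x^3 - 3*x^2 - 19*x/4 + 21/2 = (x - 7/2)*(x - 3/2)*(x + 2)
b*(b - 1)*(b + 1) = b^3 - b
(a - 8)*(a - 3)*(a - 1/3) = a^3 - 34*a^2/3 + 83*a/3 - 8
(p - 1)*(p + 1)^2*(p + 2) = p^4 + 3*p^3 + p^2 - 3*p - 2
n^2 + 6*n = n*(n + 6)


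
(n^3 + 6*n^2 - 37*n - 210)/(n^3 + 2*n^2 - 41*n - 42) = (n + 5)/(n + 1)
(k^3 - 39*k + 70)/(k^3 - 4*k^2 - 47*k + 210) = (k - 2)/(k - 6)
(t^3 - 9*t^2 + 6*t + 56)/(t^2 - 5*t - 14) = t - 4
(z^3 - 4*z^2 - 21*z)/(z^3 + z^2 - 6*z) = (z - 7)/(z - 2)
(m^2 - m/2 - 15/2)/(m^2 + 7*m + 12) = (2*m^2 - m - 15)/(2*(m^2 + 7*m + 12))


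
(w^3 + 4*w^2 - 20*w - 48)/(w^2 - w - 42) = (w^2 - 2*w - 8)/(w - 7)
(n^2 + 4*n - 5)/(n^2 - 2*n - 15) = (-n^2 - 4*n + 5)/(-n^2 + 2*n + 15)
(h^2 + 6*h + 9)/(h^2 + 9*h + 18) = (h + 3)/(h + 6)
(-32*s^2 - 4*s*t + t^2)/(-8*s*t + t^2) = (4*s + t)/t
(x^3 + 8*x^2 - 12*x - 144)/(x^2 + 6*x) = x + 2 - 24/x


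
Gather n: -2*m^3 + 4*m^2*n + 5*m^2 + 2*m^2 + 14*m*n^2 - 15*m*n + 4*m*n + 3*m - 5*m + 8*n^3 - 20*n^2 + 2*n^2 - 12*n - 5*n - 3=-2*m^3 + 7*m^2 - 2*m + 8*n^3 + n^2*(14*m - 18) + n*(4*m^2 - 11*m - 17) - 3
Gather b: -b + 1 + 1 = 2 - b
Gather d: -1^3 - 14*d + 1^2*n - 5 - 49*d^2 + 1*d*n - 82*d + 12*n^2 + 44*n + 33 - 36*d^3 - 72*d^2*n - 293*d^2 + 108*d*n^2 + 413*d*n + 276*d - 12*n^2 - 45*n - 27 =-36*d^3 + d^2*(-72*n - 342) + d*(108*n^2 + 414*n + 180)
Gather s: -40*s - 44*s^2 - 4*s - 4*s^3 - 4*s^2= -4*s^3 - 48*s^2 - 44*s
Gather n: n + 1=n + 1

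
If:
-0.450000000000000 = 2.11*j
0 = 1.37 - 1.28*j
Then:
No Solution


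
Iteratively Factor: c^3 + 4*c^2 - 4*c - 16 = (c - 2)*(c^2 + 6*c + 8) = (c - 2)*(c + 2)*(c + 4)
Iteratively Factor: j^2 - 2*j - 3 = (j - 3)*(j + 1)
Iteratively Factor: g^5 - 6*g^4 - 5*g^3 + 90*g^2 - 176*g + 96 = (g + 4)*(g^4 - 10*g^3 + 35*g^2 - 50*g + 24) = (g - 4)*(g + 4)*(g^3 - 6*g^2 + 11*g - 6) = (g - 4)*(g - 2)*(g + 4)*(g^2 - 4*g + 3) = (g - 4)*(g - 2)*(g - 1)*(g + 4)*(g - 3)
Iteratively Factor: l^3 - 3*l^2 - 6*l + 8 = (l - 4)*(l^2 + l - 2) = (l - 4)*(l - 1)*(l + 2)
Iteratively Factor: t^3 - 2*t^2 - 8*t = (t - 4)*(t^2 + 2*t) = t*(t - 4)*(t + 2)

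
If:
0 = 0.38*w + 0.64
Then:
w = -1.68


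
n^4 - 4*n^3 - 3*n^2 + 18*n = n*(n - 3)^2*(n + 2)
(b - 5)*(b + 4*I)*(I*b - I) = I*b^3 - 4*b^2 - 6*I*b^2 + 24*b + 5*I*b - 20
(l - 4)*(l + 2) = l^2 - 2*l - 8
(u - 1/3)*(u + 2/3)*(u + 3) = u^3 + 10*u^2/3 + 7*u/9 - 2/3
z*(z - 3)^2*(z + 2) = z^4 - 4*z^3 - 3*z^2 + 18*z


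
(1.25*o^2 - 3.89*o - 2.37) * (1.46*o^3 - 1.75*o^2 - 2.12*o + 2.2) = 1.825*o^5 - 7.8669*o^4 + 0.697299999999999*o^3 + 15.1443*o^2 - 3.5336*o - 5.214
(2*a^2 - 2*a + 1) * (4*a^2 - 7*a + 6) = 8*a^4 - 22*a^3 + 30*a^2 - 19*a + 6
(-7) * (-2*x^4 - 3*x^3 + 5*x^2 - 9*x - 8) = 14*x^4 + 21*x^3 - 35*x^2 + 63*x + 56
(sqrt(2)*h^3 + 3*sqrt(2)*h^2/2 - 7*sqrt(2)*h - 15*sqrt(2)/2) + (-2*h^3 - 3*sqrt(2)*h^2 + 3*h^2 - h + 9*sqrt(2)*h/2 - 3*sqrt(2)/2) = -2*h^3 + sqrt(2)*h^3 - 3*sqrt(2)*h^2/2 + 3*h^2 - 5*sqrt(2)*h/2 - h - 9*sqrt(2)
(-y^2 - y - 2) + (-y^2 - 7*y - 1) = -2*y^2 - 8*y - 3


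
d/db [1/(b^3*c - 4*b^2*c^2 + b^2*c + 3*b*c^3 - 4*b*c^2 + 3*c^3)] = (-3*b^2 + 8*b*c - 2*b - 3*c^2 + 4*c)/(c*(b^3 - 4*b^2*c + b^2 + 3*b*c^2 - 4*b*c + 3*c^2)^2)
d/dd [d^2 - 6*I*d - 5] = 2*d - 6*I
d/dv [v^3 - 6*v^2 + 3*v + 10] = 3*v^2 - 12*v + 3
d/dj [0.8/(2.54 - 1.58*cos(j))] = -1.264*sin(j)/(1.58*cos(j) - 2.54)^2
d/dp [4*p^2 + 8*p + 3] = 8*p + 8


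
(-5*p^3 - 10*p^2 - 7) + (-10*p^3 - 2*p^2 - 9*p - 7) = -15*p^3 - 12*p^2 - 9*p - 14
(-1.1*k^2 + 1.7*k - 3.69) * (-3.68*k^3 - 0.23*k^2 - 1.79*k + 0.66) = 4.048*k^5 - 6.003*k^4 + 15.1572*k^3 - 2.9203*k^2 + 7.7271*k - 2.4354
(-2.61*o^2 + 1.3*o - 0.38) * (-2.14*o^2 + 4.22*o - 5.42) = 5.5854*o^4 - 13.7962*o^3 + 20.4454*o^2 - 8.6496*o + 2.0596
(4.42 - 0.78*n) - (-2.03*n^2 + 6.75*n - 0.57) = 2.03*n^2 - 7.53*n + 4.99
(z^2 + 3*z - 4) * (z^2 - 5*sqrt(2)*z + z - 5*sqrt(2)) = z^4 - 5*sqrt(2)*z^3 + 4*z^3 - 20*sqrt(2)*z^2 - z^2 - 4*z + 5*sqrt(2)*z + 20*sqrt(2)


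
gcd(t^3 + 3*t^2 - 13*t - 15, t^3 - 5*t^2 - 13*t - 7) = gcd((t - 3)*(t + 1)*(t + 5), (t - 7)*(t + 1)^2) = t + 1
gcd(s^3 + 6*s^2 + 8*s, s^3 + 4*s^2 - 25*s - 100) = s + 4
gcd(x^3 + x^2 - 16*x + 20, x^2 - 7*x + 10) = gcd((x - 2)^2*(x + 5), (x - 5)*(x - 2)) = x - 2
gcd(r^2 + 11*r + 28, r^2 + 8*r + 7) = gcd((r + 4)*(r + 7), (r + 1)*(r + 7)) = r + 7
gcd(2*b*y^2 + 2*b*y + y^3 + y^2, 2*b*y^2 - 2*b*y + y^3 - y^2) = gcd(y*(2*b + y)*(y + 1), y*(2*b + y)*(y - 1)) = 2*b*y + y^2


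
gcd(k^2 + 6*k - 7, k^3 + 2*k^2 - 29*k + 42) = k + 7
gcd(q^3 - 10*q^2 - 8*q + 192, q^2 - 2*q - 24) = q^2 - 2*q - 24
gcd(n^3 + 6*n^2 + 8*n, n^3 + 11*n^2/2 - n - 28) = n + 4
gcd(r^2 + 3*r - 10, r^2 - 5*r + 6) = r - 2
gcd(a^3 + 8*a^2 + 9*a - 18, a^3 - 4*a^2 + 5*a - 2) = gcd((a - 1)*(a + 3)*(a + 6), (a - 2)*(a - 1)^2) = a - 1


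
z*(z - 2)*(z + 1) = z^3 - z^2 - 2*z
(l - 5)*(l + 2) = l^2 - 3*l - 10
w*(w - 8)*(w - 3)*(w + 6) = w^4 - 5*w^3 - 42*w^2 + 144*w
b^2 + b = b*(b + 1)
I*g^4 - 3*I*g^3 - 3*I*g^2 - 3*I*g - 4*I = (g - 4)*(g - I)*(g + I)*(I*g + I)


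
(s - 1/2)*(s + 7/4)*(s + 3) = s^3 + 17*s^2/4 + 23*s/8 - 21/8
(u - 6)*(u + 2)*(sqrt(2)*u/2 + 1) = sqrt(2)*u^3/2 - 2*sqrt(2)*u^2 + u^2 - 6*sqrt(2)*u - 4*u - 12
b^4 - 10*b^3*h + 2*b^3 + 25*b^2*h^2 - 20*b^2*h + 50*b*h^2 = b*(b + 2)*(b - 5*h)^2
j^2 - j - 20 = (j - 5)*(j + 4)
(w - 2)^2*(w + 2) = w^3 - 2*w^2 - 4*w + 8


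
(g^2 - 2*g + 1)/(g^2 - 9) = (g^2 - 2*g + 1)/(g^2 - 9)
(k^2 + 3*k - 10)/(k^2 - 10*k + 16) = (k + 5)/(k - 8)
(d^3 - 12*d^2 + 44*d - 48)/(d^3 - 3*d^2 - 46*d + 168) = (d - 2)/(d + 7)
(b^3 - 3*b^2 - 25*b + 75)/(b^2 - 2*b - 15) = (b^2 + 2*b - 15)/(b + 3)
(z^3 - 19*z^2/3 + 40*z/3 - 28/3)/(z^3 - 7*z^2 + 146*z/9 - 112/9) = 3*(z - 2)/(3*z - 8)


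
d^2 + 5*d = d*(d + 5)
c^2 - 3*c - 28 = (c - 7)*(c + 4)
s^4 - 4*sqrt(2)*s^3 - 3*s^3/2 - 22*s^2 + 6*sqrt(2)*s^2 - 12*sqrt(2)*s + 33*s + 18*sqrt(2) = (s - 3/2)*(s - 6*sqrt(2))*(s + sqrt(2))^2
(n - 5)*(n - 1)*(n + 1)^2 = n^4 - 4*n^3 - 6*n^2 + 4*n + 5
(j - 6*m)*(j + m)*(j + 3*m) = j^3 - 2*j^2*m - 21*j*m^2 - 18*m^3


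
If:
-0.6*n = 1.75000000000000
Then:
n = -2.92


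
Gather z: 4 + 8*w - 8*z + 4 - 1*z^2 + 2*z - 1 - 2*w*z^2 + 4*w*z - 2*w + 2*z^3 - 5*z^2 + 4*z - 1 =6*w + 2*z^3 + z^2*(-2*w - 6) + z*(4*w - 2) + 6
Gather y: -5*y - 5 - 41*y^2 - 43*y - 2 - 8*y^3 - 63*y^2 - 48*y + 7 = -8*y^3 - 104*y^2 - 96*y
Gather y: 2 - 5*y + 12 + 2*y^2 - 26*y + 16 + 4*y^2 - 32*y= 6*y^2 - 63*y + 30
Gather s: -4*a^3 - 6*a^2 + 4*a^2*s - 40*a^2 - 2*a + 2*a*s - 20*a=-4*a^3 - 46*a^2 - 22*a + s*(4*a^2 + 2*a)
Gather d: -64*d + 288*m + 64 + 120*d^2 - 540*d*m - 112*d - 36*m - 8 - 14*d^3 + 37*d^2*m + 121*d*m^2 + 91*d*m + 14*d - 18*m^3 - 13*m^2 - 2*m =-14*d^3 + d^2*(37*m + 120) + d*(121*m^2 - 449*m - 162) - 18*m^3 - 13*m^2 + 250*m + 56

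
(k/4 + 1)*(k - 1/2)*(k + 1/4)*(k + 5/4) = k^4/4 + 5*k^3/4 + 57*k^2/64 - 61*k/128 - 5/32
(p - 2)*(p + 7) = p^2 + 5*p - 14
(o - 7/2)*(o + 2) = o^2 - 3*o/2 - 7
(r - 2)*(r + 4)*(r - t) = r^3 - r^2*t + 2*r^2 - 2*r*t - 8*r + 8*t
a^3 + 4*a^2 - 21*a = a*(a - 3)*(a + 7)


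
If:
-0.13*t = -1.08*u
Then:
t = 8.30769230769231*u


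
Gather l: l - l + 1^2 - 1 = 0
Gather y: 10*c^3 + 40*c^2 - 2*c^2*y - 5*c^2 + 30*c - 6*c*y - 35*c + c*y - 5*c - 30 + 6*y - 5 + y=10*c^3 + 35*c^2 - 10*c + y*(-2*c^2 - 5*c + 7) - 35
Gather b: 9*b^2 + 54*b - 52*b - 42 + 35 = 9*b^2 + 2*b - 7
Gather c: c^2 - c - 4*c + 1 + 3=c^2 - 5*c + 4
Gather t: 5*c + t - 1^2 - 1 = 5*c + t - 2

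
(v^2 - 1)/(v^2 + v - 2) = (v + 1)/(v + 2)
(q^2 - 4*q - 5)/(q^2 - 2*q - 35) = (-q^2 + 4*q + 5)/(-q^2 + 2*q + 35)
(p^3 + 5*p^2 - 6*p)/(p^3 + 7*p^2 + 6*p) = (p - 1)/(p + 1)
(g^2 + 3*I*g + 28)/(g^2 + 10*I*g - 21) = (g - 4*I)/(g + 3*I)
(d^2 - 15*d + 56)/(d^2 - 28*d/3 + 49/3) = 3*(d - 8)/(3*d - 7)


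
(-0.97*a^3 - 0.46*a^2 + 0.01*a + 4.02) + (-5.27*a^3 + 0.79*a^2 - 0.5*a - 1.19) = -6.24*a^3 + 0.33*a^2 - 0.49*a + 2.83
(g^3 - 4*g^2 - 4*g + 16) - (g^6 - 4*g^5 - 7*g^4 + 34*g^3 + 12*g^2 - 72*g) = -g^6 + 4*g^5 + 7*g^4 - 33*g^3 - 16*g^2 + 68*g + 16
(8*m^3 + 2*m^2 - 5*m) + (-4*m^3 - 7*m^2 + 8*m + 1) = 4*m^3 - 5*m^2 + 3*m + 1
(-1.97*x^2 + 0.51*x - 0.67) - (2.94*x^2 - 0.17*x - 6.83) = -4.91*x^2 + 0.68*x + 6.16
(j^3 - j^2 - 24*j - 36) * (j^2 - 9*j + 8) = j^5 - 10*j^4 - 7*j^3 + 172*j^2 + 132*j - 288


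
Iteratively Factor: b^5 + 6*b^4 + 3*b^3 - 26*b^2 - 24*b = (b + 4)*(b^4 + 2*b^3 - 5*b^2 - 6*b) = b*(b + 4)*(b^3 + 2*b^2 - 5*b - 6) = b*(b + 1)*(b + 4)*(b^2 + b - 6) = b*(b + 1)*(b + 3)*(b + 4)*(b - 2)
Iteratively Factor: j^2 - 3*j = (j - 3)*(j)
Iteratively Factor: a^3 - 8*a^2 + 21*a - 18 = (a - 3)*(a^2 - 5*a + 6) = (a - 3)*(a - 2)*(a - 3)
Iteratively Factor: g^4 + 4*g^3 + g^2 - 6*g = (g - 1)*(g^3 + 5*g^2 + 6*g) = g*(g - 1)*(g^2 + 5*g + 6) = g*(g - 1)*(g + 3)*(g + 2)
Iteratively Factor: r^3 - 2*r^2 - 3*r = (r)*(r^2 - 2*r - 3) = r*(r + 1)*(r - 3)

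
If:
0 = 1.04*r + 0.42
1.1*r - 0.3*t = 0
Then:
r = -0.40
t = -1.48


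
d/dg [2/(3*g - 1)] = -6/(3*g - 1)^2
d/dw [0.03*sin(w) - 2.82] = 0.03*cos(w)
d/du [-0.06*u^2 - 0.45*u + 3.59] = -0.12*u - 0.45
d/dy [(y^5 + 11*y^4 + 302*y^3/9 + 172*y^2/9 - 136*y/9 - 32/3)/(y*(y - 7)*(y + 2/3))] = 2*(3*y^5 - 16*y^4 - 217*y^3 - 282*y^2 + 48*y - 168)/(3*y^2*(y^2 - 14*y + 49))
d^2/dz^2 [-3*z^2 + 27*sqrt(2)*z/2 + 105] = -6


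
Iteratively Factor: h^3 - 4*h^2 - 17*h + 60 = (h + 4)*(h^2 - 8*h + 15) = (h - 3)*(h + 4)*(h - 5)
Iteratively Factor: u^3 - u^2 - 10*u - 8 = (u + 1)*(u^2 - 2*u - 8) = (u + 1)*(u + 2)*(u - 4)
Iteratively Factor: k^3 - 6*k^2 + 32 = (k - 4)*(k^2 - 2*k - 8) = (k - 4)^2*(k + 2)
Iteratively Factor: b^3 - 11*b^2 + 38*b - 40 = (b - 2)*(b^2 - 9*b + 20) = (b - 4)*(b - 2)*(b - 5)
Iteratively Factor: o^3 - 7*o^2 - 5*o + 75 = (o + 3)*(o^2 - 10*o + 25) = (o - 5)*(o + 3)*(o - 5)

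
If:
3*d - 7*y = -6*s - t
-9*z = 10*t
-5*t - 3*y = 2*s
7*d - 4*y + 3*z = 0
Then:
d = 3*z/125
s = 531*z/500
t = -9*z/10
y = 99*z/125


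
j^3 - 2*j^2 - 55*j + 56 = (j - 8)*(j - 1)*(j + 7)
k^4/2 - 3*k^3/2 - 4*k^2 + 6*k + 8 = (k/2 + 1)*(k - 4)*(k - 2)*(k + 1)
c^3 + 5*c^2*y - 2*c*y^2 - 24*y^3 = (c - 2*y)*(c + 3*y)*(c + 4*y)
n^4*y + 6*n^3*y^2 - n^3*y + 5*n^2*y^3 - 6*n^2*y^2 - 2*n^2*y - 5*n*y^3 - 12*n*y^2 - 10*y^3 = (n - 2)*(n + y)*(n + 5*y)*(n*y + y)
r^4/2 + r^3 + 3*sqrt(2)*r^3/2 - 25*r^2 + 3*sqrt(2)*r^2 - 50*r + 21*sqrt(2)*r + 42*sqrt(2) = (r/2 + 1)*(r - 3*sqrt(2))*(r - sqrt(2))*(r + 7*sqrt(2))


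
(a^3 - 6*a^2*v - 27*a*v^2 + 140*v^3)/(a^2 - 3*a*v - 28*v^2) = (a^2 + a*v - 20*v^2)/(a + 4*v)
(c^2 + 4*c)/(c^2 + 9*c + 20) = c/(c + 5)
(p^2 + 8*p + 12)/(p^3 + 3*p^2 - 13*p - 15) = (p^2 + 8*p + 12)/(p^3 + 3*p^2 - 13*p - 15)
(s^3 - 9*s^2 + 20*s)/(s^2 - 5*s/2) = 2*(s^2 - 9*s + 20)/(2*s - 5)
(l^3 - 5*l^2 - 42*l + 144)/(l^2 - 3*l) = l - 2 - 48/l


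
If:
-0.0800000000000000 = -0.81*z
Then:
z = 0.10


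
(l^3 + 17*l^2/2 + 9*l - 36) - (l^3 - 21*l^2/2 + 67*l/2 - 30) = 19*l^2 - 49*l/2 - 6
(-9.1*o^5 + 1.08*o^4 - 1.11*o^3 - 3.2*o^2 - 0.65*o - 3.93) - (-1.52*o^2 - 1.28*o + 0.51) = -9.1*o^5 + 1.08*o^4 - 1.11*o^3 - 1.68*o^2 + 0.63*o - 4.44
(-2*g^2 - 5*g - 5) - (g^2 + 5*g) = -3*g^2 - 10*g - 5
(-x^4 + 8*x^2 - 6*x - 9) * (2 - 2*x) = 2*x^5 - 2*x^4 - 16*x^3 + 28*x^2 + 6*x - 18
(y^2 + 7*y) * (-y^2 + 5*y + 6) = -y^4 - 2*y^3 + 41*y^2 + 42*y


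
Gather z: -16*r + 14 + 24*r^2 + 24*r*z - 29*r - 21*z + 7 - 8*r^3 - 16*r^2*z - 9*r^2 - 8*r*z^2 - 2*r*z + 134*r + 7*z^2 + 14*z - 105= -8*r^3 + 15*r^2 + 89*r + z^2*(7 - 8*r) + z*(-16*r^2 + 22*r - 7) - 84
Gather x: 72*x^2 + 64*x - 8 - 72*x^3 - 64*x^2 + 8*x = -72*x^3 + 8*x^2 + 72*x - 8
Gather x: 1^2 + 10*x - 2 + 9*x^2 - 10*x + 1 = 9*x^2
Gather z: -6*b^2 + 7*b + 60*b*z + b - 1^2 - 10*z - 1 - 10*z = -6*b^2 + 8*b + z*(60*b - 20) - 2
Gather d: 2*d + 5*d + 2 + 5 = 7*d + 7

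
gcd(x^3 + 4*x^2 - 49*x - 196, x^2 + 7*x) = x + 7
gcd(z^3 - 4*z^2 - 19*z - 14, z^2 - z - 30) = 1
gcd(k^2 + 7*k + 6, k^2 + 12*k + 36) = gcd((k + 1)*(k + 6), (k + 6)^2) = k + 6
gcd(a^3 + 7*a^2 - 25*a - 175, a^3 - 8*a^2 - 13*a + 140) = a - 5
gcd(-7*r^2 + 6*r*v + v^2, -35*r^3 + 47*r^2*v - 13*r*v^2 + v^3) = r - v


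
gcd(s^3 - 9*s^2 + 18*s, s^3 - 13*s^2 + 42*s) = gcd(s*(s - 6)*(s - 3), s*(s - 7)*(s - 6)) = s^2 - 6*s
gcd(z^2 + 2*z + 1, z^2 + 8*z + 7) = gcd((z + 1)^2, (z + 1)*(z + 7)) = z + 1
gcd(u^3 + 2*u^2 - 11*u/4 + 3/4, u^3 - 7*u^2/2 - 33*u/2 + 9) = u^2 + 5*u/2 - 3/2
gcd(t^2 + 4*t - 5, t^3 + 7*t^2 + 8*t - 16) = t - 1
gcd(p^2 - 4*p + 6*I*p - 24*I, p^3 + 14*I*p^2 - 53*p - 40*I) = 1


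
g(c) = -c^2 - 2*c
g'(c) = -2*c - 2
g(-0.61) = 0.85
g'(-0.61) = -0.78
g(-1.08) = 0.99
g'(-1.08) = 0.16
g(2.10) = -8.61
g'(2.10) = -6.20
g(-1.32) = 0.90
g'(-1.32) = 0.64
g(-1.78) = 0.39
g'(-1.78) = 1.56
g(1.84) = -7.07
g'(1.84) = -5.68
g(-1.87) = 0.24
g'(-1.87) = 1.74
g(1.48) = -5.15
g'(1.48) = -4.96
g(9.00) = -99.00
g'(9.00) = -20.00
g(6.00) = -48.00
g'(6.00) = -14.00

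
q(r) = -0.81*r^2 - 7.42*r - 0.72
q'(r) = -1.62*r - 7.42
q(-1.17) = 6.85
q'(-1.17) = -5.52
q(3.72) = -39.53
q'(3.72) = -13.45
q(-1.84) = 10.19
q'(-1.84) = -4.44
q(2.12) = -20.09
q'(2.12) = -10.85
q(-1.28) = 7.45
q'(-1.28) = -5.35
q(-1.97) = 10.75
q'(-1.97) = -4.23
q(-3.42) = 15.18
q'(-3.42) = -1.88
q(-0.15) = 0.37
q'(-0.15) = -7.18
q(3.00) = -30.27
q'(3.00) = -12.28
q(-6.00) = 14.64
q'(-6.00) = 2.30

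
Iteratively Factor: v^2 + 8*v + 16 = (v + 4)*(v + 4)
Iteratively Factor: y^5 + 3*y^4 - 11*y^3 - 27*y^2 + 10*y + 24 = (y - 1)*(y^4 + 4*y^3 - 7*y^2 - 34*y - 24) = (y - 1)*(y + 1)*(y^3 + 3*y^2 - 10*y - 24) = (y - 1)*(y + 1)*(y + 4)*(y^2 - y - 6) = (y - 3)*(y - 1)*(y + 1)*(y + 4)*(y + 2)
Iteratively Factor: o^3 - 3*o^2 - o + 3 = (o - 3)*(o^2 - 1) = (o - 3)*(o - 1)*(o + 1)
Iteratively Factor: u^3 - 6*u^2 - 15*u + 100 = (u - 5)*(u^2 - u - 20) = (u - 5)^2*(u + 4)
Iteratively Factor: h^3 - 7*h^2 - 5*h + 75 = (h + 3)*(h^2 - 10*h + 25) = (h - 5)*(h + 3)*(h - 5)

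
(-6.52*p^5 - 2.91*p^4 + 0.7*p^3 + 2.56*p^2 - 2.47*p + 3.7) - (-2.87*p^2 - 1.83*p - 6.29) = -6.52*p^5 - 2.91*p^4 + 0.7*p^3 + 5.43*p^2 - 0.64*p + 9.99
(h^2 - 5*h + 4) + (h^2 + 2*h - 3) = 2*h^2 - 3*h + 1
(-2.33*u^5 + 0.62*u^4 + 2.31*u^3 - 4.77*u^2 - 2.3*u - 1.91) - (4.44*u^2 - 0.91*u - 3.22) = -2.33*u^5 + 0.62*u^4 + 2.31*u^3 - 9.21*u^2 - 1.39*u + 1.31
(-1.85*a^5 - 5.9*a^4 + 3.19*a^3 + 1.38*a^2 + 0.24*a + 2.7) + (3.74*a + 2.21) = -1.85*a^5 - 5.9*a^4 + 3.19*a^3 + 1.38*a^2 + 3.98*a + 4.91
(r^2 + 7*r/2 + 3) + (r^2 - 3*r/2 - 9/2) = 2*r^2 + 2*r - 3/2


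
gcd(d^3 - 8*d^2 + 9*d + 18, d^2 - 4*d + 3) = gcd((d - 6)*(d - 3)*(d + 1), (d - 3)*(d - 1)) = d - 3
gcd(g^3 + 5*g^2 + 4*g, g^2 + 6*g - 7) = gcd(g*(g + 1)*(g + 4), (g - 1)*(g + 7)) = 1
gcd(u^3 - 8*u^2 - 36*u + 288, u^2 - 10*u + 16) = u - 8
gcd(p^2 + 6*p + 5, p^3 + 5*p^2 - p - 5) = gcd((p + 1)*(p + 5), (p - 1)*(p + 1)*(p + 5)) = p^2 + 6*p + 5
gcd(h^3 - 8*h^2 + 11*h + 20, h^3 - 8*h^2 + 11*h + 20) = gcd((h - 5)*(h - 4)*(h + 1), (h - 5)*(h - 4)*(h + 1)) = h^3 - 8*h^2 + 11*h + 20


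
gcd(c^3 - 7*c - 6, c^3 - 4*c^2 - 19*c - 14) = c^2 + 3*c + 2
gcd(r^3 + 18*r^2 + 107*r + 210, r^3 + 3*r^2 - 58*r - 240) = r^2 + 11*r + 30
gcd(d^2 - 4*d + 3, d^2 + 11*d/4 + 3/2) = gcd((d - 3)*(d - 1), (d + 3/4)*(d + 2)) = 1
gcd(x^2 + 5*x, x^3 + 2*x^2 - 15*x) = x^2 + 5*x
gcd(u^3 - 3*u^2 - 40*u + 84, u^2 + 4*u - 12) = u^2 + 4*u - 12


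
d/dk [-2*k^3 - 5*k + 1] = -6*k^2 - 5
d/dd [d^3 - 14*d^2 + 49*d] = 3*d^2 - 28*d + 49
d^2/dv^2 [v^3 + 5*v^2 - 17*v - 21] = 6*v + 10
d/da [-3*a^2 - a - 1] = -6*a - 1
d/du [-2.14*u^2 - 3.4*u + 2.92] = -4.28*u - 3.4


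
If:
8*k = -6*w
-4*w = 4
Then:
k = 3/4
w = -1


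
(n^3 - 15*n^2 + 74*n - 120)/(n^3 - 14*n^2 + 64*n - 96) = (n - 5)/(n - 4)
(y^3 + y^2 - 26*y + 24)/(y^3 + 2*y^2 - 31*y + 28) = (y + 6)/(y + 7)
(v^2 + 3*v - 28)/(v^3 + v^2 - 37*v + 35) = (v - 4)/(v^2 - 6*v + 5)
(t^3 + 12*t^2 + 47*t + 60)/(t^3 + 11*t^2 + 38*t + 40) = (t + 3)/(t + 2)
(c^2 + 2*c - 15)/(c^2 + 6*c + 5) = (c - 3)/(c + 1)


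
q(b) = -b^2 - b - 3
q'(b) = -2*b - 1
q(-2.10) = -5.31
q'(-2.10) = 3.20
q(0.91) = -4.74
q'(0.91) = -2.82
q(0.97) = -4.91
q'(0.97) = -2.94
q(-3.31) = -10.65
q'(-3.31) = 5.62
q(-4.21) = -16.51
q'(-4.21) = 7.42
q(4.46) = -27.35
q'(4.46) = -9.92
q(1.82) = -8.13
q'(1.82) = -4.64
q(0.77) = -4.36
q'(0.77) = -2.54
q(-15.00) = -213.00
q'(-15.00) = 29.00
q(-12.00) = -135.00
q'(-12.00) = 23.00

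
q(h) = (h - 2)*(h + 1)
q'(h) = 2*h - 1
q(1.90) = -0.29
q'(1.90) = 2.80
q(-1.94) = 3.70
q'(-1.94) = -4.88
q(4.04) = 10.28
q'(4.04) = 7.08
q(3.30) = 5.59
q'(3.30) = 5.60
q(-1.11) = 0.34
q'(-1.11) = -3.22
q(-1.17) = 0.54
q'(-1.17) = -3.34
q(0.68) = -2.22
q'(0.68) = 0.36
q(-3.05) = 10.35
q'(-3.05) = -7.10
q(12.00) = 130.00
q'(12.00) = 23.00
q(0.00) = -2.00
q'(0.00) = -1.00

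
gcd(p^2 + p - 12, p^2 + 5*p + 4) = p + 4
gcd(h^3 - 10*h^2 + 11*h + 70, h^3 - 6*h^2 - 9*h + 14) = h^2 - 5*h - 14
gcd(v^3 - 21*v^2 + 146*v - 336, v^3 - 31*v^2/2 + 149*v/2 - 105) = v^2 - 13*v + 42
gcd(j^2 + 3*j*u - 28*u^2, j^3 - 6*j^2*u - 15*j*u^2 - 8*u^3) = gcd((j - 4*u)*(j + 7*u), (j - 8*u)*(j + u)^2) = 1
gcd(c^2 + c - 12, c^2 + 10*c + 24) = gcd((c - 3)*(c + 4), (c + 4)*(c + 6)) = c + 4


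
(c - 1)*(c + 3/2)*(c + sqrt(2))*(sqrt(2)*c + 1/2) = sqrt(2)*c^4 + sqrt(2)*c^3/2 + 5*c^3/2 - sqrt(2)*c^2 + 5*c^2/4 - 15*c/4 + sqrt(2)*c/4 - 3*sqrt(2)/4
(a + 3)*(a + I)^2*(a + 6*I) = a^4 + 3*a^3 + 8*I*a^3 - 13*a^2 + 24*I*a^2 - 39*a - 6*I*a - 18*I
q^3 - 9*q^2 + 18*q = q*(q - 6)*(q - 3)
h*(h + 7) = h^2 + 7*h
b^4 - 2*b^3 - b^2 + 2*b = b*(b - 2)*(b - 1)*(b + 1)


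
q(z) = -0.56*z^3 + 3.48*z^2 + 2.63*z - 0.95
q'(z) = -1.68*z^2 + 6.96*z + 2.63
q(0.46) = 0.94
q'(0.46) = 5.48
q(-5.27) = 163.80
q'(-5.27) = -80.71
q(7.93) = -40.51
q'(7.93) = -47.82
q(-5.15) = 154.29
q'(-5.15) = -77.77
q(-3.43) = 53.57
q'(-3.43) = -41.01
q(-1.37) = 3.42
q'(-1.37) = -10.06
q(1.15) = 5.83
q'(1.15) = 8.41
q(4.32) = 30.21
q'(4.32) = 1.34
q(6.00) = 19.15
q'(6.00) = -16.09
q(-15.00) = 2632.60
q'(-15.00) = -479.77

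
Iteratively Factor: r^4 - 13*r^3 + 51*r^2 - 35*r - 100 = (r - 5)*(r^3 - 8*r^2 + 11*r + 20) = (r - 5)*(r - 4)*(r^2 - 4*r - 5) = (r - 5)^2*(r - 4)*(r + 1)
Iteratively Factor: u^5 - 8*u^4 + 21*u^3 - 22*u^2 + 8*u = (u)*(u^4 - 8*u^3 + 21*u^2 - 22*u + 8) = u*(u - 4)*(u^3 - 4*u^2 + 5*u - 2) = u*(u - 4)*(u - 1)*(u^2 - 3*u + 2) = u*(u - 4)*(u - 1)^2*(u - 2)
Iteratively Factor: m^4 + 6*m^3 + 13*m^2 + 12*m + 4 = (m + 1)*(m^3 + 5*m^2 + 8*m + 4) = (m + 1)*(m + 2)*(m^2 + 3*m + 2) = (m + 1)*(m + 2)^2*(m + 1)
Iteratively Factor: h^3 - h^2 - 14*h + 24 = (h - 2)*(h^2 + h - 12) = (h - 3)*(h - 2)*(h + 4)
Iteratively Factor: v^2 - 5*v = (v)*(v - 5)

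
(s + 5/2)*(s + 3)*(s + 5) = s^3 + 21*s^2/2 + 35*s + 75/2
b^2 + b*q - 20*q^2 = (b - 4*q)*(b + 5*q)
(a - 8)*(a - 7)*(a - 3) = a^3 - 18*a^2 + 101*a - 168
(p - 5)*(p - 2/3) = p^2 - 17*p/3 + 10/3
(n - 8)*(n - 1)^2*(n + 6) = n^4 - 4*n^3 - 43*n^2 + 94*n - 48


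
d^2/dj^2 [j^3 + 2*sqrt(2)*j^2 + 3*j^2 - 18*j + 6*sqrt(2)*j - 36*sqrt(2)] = 6*j + 4*sqrt(2) + 6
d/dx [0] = 0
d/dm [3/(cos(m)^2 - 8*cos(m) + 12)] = 6*(cos(m) - 4)*sin(m)/(cos(m)^2 - 8*cos(m) + 12)^2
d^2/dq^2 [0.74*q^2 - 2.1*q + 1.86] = 1.48000000000000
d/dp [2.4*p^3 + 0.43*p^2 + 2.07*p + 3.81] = 7.2*p^2 + 0.86*p + 2.07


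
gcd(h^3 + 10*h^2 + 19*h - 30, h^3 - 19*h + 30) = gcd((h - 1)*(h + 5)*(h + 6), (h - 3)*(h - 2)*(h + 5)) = h + 5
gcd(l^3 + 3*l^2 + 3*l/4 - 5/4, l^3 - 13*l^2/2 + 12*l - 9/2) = l - 1/2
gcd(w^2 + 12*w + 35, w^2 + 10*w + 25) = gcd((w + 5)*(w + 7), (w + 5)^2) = w + 5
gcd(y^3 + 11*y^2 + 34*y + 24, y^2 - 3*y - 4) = y + 1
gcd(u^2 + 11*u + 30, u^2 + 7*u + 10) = u + 5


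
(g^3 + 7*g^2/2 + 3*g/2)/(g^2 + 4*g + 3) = g*(2*g + 1)/(2*(g + 1))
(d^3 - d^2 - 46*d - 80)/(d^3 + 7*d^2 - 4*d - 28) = (d^2 - 3*d - 40)/(d^2 + 5*d - 14)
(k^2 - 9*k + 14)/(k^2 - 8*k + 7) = (k - 2)/(k - 1)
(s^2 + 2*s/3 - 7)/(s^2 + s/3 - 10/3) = (3*s^2 + 2*s - 21)/(3*s^2 + s - 10)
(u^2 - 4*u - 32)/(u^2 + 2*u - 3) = (u^2 - 4*u - 32)/(u^2 + 2*u - 3)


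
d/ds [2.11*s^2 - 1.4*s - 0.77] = 4.22*s - 1.4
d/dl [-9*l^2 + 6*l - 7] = 6 - 18*l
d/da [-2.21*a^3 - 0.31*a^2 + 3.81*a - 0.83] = -6.63*a^2 - 0.62*a + 3.81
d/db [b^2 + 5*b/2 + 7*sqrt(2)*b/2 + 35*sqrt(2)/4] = 2*b + 5/2 + 7*sqrt(2)/2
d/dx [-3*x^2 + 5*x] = 5 - 6*x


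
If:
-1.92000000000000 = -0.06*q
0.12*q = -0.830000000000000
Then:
No Solution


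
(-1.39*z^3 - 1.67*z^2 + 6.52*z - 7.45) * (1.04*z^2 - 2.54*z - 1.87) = -1.4456*z^5 + 1.7938*z^4 + 13.6219*z^3 - 21.1859*z^2 + 6.7306*z + 13.9315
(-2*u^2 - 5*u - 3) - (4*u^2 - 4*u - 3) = -6*u^2 - u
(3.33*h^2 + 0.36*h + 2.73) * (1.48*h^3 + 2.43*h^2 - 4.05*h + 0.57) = 4.9284*h^5 + 8.6247*h^4 - 8.5713*h^3 + 7.074*h^2 - 10.8513*h + 1.5561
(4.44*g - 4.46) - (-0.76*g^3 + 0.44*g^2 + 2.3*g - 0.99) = 0.76*g^3 - 0.44*g^2 + 2.14*g - 3.47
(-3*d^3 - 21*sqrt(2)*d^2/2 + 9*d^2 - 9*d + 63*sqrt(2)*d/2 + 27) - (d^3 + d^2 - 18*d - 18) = -4*d^3 - 21*sqrt(2)*d^2/2 + 8*d^2 + 9*d + 63*sqrt(2)*d/2 + 45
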